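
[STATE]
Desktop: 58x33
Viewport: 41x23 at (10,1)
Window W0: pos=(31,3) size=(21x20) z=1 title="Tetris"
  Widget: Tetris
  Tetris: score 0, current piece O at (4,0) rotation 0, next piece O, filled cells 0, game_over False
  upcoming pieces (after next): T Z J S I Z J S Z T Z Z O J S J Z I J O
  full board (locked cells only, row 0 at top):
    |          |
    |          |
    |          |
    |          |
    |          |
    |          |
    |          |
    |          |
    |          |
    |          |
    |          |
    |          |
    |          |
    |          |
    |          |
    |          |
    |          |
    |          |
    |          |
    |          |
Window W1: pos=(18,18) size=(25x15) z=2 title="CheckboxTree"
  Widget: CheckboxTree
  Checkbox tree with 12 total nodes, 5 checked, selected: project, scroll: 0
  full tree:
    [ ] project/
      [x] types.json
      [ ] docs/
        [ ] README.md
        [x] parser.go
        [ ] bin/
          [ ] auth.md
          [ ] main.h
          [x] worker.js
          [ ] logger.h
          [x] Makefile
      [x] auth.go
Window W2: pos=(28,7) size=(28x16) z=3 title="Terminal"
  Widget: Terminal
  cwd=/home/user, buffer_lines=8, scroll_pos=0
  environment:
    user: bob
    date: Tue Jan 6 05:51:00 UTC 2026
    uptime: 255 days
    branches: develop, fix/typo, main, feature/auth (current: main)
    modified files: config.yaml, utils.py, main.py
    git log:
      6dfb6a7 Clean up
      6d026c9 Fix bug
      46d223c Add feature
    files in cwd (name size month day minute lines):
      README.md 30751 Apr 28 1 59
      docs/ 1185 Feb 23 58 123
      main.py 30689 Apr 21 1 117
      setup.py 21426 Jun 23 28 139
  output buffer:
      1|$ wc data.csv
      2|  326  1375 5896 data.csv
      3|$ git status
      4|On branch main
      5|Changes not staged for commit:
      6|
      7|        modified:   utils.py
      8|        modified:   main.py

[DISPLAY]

                                         
                                         
                     ┏━━━━━━━━━━━━━━━━━━━
                     ┃ Tetris            
                     ┠───────────────────
                     ┃          │Next:   
                  ┏━━━━━━━━━━━━━━━━━━━━━━
                  ┃ Terminal             
                  ┠──────────────────────
                  ┃$ wc data.csv         
                  ┃  326  1375 5896 data.
                  ┃$ git status          
                  ┃On branch main        
                  ┃Changes not staged for
                  ┃                      
                  ┃        modified:   ut
                  ┃        modified:   ma
        ┏━━━━━━━━━┃$ █                   
        ┃ Checkbox┃                      
        ┠─────────┃                      
        ┃>[-] proj┃                      
        ┃   [x] ty┗━━━━━━━━━━━━━━━━━━━━━━
        ┃   [-] docs/           ┃        


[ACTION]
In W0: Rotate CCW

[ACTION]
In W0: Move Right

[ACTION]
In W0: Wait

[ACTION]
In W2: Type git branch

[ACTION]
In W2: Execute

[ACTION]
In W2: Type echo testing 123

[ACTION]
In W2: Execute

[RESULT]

                                         
                                         
                     ┏━━━━━━━━━━━━━━━━━━━
                     ┃ Tetris            
                     ┠───────────────────
                     ┃          │Next:   
                  ┏━━━━━━━━━━━━━━━━━━━━━━
                  ┃ Terminal             
                  ┠──────────────────────
                  ┃Changes not staged for
                  ┃                      
                  ┃        modified:   ut
                  ┃        modified:   ma
                  ┃$ git branch          
                  ┃  develop             
                  ┃  fix/typo            
                  ┃* main                
        ┏━━━━━━━━━┃  feature/auth        
        ┃ Checkbox┃$ echo testing 123    
        ┠─────────┃testing 123           
        ┃>[-] proj┃$ █                   
        ┃   [x] ty┗━━━━━━━━━━━━━━━━━━━━━━
        ┃   [-] docs/           ┃        


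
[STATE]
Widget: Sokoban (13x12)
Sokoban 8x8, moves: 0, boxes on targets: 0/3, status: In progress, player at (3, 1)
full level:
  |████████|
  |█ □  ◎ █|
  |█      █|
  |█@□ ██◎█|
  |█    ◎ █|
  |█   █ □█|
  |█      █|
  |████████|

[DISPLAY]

████████     
█ □  ◎ █     
█      █     
█@□ ██◎█     
█    ◎ █     
█   █ □█     
█      █     
████████     
Moves: 0  0/3
             
             
             


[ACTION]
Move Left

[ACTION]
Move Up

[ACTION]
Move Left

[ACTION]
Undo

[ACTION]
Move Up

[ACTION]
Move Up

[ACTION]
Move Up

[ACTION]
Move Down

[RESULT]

████████     
█ □  ◎ █     
█@     █     
█ □ ██◎█     
█    ◎ █     
█   █ □█     
█      █     
████████     
Moves: 3  0/3
             
             
             


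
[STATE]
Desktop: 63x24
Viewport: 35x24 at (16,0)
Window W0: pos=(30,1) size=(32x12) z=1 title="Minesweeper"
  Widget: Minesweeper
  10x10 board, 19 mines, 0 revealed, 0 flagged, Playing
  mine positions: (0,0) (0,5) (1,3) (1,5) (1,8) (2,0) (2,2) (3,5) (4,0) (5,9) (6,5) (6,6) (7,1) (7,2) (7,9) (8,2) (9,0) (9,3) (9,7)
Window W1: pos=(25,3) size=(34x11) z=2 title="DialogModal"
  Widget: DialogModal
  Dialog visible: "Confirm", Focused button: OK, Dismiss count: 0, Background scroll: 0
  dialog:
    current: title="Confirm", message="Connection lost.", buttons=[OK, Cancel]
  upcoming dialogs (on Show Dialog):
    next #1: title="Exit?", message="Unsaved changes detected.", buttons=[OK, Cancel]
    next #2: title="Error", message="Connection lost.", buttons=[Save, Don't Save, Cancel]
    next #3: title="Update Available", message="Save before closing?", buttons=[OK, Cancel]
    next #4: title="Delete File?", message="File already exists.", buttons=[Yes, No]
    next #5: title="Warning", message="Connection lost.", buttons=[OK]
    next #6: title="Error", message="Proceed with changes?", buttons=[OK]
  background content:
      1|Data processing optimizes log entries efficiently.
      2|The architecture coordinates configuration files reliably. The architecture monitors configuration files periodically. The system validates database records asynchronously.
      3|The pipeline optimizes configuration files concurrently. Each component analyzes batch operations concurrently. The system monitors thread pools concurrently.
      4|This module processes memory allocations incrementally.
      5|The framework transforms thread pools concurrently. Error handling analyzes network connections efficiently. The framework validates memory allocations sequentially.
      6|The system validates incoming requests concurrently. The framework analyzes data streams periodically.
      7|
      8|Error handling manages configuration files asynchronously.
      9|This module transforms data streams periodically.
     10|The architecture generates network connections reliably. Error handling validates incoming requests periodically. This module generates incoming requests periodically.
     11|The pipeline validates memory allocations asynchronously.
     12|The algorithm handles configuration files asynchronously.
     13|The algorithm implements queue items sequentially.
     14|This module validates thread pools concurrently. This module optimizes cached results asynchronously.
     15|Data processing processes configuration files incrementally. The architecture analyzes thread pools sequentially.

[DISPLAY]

                                   
              ┏━━━━━━━━━━━━━━━━━━━━
              ┃ Minesweeper        
         ┏━━━━━━━━━━━━━━━━━━━━━━━━━
         ┃ DialogModal             
         ┠─────────────────────────
         ┃Data processing optimizes
         ┃The ar┌──────────────────
         ┃The pi│     Confirm      
         ┃This m│ Connection lost. 
         ┃The fr│  [OK]  Cancel    
         ┃The sy└──────────────────
         ┃                         
         ┗━━━━━━━━━━━━━━━━━━━━━━━━━
                                   
                                   
                                   
                                   
                                   
                                   
                                   
                                   
                                   
                                   


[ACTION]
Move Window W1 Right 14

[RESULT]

                                   
              ┏━━━━━━━━━━━━━━━━━━━━
              ┃ Minesweeper        
             ┏━━━━━━━━━━━━━━━━━━━━━
             ┃ DialogModal         
             ┠─────────────────────
             ┃Data processing optim
             ┃The ar┌──────────────
             ┃The pi│     Confirm  
             ┃This m│ Connection lo
             ┃The fr│  [OK]  Cancel
             ┃The sy└──────────────
             ┃                     
             ┗━━━━━━━━━━━━━━━━━━━━━
                                   
                                   
                                   
                                   
                                   
                                   
                                   
                                   
                                   
                                   


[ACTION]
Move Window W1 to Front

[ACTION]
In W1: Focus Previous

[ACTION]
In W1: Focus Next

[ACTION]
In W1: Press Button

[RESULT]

                                   
              ┏━━━━━━━━━━━━━━━━━━━━
              ┃ Minesweeper        
             ┏━━━━━━━━━━━━━━━━━━━━━
             ┃ DialogModal         
             ┠─────────────────────
             ┃Data processing optim
             ┃The architecture coor
             ┃The pipeline optimize
             ┃This module processes
             ┃The framework transfo
             ┃The system validates 
             ┃                     
             ┗━━━━━━━━━━━━━━━━━━━━━
                                   
                                   
                                   
                                   
                                   
                                   
                                   
                                   
                                   
                                   


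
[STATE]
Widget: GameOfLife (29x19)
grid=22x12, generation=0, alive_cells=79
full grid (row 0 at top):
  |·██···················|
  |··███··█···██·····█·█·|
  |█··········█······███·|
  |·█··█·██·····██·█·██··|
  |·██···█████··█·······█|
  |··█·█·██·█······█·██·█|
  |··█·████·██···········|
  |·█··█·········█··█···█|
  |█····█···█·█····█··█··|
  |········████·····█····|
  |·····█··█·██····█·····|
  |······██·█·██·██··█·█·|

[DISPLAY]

Gen: 0                       
·██···················       
··███··█···██·····█·█·       
█··········█······███·       
·█··█·██·····██·█·██··       
·██···█████··█·······█       
··█·█·██·█······█·██·█       
··█·████·██···········       
·█··█·········█··█···█       
█····█···█·█····█··█··       
········████·····█····       
·····█··█·██····█·····       
······██·█·██·██··█·█·       
                             
                             
                             
                             
                             
                             


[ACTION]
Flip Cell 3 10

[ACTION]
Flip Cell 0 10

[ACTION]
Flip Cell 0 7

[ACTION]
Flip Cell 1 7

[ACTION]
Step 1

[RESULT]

Gen: 1                       
·██········█··········       
··██······███·····█·█·       
·██·██····██·█······█·       
███··██···█████··██···       
·██·······█··███······       
··█·█···············█·       
·██·█··█·██······██·█·       
·█·██···██············       
········██·█····███···       
········█···█···██····       
······█········███····       
······████·██··█······       
                             
                             
                             
                             
                             
                             


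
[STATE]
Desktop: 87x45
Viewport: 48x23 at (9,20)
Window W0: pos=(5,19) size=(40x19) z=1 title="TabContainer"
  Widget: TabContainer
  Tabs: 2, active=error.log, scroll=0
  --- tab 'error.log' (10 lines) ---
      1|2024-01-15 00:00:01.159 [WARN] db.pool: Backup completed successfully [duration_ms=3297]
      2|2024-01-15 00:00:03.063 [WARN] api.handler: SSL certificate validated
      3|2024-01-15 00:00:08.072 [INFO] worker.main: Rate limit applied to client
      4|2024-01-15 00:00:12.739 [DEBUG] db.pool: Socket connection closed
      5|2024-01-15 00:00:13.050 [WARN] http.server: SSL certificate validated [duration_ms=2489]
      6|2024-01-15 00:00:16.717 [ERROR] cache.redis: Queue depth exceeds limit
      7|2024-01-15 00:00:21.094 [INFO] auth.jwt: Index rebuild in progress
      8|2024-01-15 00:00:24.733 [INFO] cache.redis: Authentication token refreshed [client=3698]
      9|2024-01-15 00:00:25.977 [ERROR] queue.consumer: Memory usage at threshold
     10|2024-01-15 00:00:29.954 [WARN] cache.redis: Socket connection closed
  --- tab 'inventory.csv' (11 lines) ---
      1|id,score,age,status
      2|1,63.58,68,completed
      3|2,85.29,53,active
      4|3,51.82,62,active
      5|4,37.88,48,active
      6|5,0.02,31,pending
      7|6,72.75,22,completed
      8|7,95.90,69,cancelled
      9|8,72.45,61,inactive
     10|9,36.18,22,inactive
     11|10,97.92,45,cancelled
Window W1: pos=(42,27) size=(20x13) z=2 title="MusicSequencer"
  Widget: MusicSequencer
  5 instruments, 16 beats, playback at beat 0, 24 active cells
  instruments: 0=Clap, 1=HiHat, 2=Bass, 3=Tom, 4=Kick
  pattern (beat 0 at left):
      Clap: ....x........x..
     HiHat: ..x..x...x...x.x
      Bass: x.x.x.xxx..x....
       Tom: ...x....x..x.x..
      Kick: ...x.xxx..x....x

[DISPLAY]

bContainer                         ┃            
───────────────────────────────────┨            
ror.log]│ inventory.csv            ┃            
───────────────────────────────────┃            
4-01-15 00:00:01.159 [WARN] db.pool┃            
4-01-15 00:00:03.063 [WARN] api.han┃            
4-01-15 00:00:08.072 [INFO] worker.┃            
4-01-15 00:00:12.739 [DEBUG] db.p┏━━━━━━━━━━━━━━
4-01-15 00:00:13.050 [WARN] http.┃ MusicSequence
4-01-15 00:00:16.717 [ERROR] cach┠──────────────
4-01-15 00:00:21.094 [INFO] auth.┃      ▼1234567
4-01-15 00:00:24.733 [INFO] cache┃  Clap····█···
4-01-15 00:00:25.977 [ERROR] queu┃ HiHat··█··█··
4-01-15 00:00:29.954 [WARN] cache┃  Bass█·█·█·██
                                 ┃   Tom···█····
                                 ┃  Kick···█·███
                                 ┃              
━━━━━━━━━━━━━━━━━━━━━━━━━━━━━━━━━┃              
                                 ┃              
                                 ┗━━━━━━━━━━━━━━
                                                
                                                
                                                


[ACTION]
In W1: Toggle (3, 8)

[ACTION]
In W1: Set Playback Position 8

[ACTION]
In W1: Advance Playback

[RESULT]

bContainer                         ┃            
───────────────────────────────────┨            
ror.log]│ inventory.csv            ┃            
───────────────────────────────────┃            
4-01-15 00:00:01.159 [WARN] db.pool┃            
4-01-15 00:00:03.063 [WARN] api.han┃            
4-01-15 00:00:08.072 [INFO] worker.┃            
4-01-15 00:00:12.739 [DEBUG] db.p┏━━━━━━━━━━━━━━
4-01-15 00:00:13.050 [WARN] http.┃ MusicSequence
4-01-15 00:00:16.717 [ERROR] cach┠──────────────
4-01-15 00:00:21.094 [INFO] auth.┃      01234567
4-01-15 00:00:24.733 [INFO] cache┃  Clap····█···
4-01-15 00:00:25.977 [ERROR] queu┃ HiHat··█··█··
4-01-15 00:00:29.954 [WARN] cache┃  Bass█·█·█·██
                                 ┃   Tom···█····
                                 ┃  Kick···█·███
                                 ┃              
━━━━━━━━━━━━━━━━━━━━━━━━━━━━━━━━━┃              
                                 ┃              
                                 ┗━━━━━━━━━━━━━━
                                                
                                                
                                                


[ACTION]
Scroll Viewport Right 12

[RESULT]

                       ┃                        
───────────────────────┨                        
ventory.csv            ┃                        
───────────────────────┃                        
0:01.159 [WARN] db.pool┃                        
0:03.063 [WARN] api.han┃                        
0:08.072 [INFO] worker.┃                        
0:12.739 [DEBUG] db.p┏━━━━━━━━━━━━━━━━━━┓       
0:13.050 [WARN] http.┃ MusicSequencer   ┃       
0:16.717 [ERROR] cach┠──────────────────┨       
0:21.094 [INFO] auth.┃      012345678▼01┃       
0:24.733 [INFO] cache┃  Clap····█·······┃       
0:25.977 [ERROR] queu┃ HiHat··█··█···█··┃       
0:29.954 [WARN] cache┃  Bass█·█·█·███··█┃       
                     ┃   Tom···█·······█┃       
                     ┃  Kick···█·███··█·┃       
                     ┃                  ┃       
━━━━━━━━━━━━━━━━━━━━━┃                  ┃       
                     ┃                  ┃       
                     ┗━━━━━━━━━━━━━━━━━━┛       
                                                
                                                
                                                


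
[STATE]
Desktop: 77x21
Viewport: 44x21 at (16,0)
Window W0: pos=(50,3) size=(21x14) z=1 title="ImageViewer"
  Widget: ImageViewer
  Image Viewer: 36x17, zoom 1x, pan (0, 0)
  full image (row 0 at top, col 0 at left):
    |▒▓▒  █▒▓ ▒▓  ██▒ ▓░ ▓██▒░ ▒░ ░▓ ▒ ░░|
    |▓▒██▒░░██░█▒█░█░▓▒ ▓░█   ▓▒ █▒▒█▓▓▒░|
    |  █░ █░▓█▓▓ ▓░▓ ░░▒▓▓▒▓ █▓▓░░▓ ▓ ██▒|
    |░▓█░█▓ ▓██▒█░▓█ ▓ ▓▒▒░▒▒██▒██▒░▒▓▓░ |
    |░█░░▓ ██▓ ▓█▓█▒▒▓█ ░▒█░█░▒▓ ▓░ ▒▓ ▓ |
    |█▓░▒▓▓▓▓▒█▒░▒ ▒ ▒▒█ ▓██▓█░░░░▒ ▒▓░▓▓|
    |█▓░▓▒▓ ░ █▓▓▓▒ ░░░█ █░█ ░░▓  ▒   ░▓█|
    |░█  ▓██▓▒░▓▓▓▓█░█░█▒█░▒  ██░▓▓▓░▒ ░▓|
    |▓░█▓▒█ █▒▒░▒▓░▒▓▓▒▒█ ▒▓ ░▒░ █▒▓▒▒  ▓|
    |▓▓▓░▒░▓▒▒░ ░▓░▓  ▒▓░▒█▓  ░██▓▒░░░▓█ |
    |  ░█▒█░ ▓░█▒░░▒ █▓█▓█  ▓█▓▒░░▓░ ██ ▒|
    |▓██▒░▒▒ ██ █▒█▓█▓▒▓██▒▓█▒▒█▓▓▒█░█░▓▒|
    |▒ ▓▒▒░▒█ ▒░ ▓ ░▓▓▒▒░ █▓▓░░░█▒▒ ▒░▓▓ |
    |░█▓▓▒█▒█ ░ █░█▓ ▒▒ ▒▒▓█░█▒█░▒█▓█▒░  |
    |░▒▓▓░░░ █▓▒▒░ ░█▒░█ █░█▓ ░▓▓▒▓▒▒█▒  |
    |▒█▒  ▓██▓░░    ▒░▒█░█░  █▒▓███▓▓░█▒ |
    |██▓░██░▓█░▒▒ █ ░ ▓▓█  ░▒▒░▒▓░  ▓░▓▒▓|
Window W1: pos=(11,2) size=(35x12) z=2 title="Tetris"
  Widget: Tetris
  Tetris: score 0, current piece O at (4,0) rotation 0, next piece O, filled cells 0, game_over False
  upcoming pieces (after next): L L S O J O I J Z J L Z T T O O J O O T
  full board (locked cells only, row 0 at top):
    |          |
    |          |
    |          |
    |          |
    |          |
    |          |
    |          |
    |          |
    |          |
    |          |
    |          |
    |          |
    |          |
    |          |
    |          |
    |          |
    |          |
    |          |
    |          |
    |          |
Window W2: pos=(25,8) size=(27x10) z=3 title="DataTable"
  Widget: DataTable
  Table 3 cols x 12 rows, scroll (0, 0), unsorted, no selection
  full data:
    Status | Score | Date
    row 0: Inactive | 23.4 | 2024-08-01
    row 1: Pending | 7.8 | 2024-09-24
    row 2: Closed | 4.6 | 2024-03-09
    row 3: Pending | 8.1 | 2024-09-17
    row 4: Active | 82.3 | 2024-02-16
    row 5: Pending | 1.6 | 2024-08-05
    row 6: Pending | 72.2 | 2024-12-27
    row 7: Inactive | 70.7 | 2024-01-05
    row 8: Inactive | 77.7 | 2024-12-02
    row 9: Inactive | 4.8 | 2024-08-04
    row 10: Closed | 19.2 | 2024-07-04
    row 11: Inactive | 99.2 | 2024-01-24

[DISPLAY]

                                            
                                            
━━━━━━━━━━━━━━━━━━━━━━━━━━━━━┓              
ris                          ┃    ┏━━━━━━━━━
─────────────────────────────┨    ┃ ImageVie
      │Next:                 ┃    ┠─────────
      │▓▓                    ┃    ┃▒▓▒  █▒▓ 
      │▓▓                    ┃    ┃▓▒██▒░░██
      │  ┏━━━━━━━━━━━━━━━━━━━━━━━━━┓ █░ █░▓█
      │  ┃ DataTable               ┃▓█░█▓ ▓█
      │  ┠─────────────────────────┨█░░▓ ██▓
      │Sc┃Status  │Score│Date      ┃▓░▒▓▓▓▓▒
      │0 ┃────────┼─────┼──────────┃▓░▓▒▓ ░ 
━━━━━━━━━┃Inactive│23.4 │2024-08-01┃█  ▓██▓▒
         ┃Pending │7.8  │2024-09-24┃░█▓▒█ █▒
         ┃Closed  │4.6  │2024-03-09┃▓▓░▒░▓▒▒
         ┃Pending │8.1  │2024-09-17┃━━━━━━━━
         ┗━━━━━━━━━━━━━━━━━━━━━━━━━┛        
                                            
                                            
                                            


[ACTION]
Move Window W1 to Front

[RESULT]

                                            
                                            
━━━━━━━━━━━━━━━━━━━━━━━━━━━━━┓              
ris                          ┃    ┏━━━━━━━━━
─────────────────────────────┨    ┃ ImageVie
      │Next:                 ┃    ┠─────────
      │▓▓                    ┃    ┃▒▓▒  █▒▓ 
      │▓▓                    ┃    ┃▓▒██▒░░██
      │                      ┃━━━━━┓ █░ █░▓█
      │                      ┃     ┃▓█░█▓ ▓█
      │                      ┃─────┨█░░▓ ██▓
      │Score:                ┃     ┃▓░▒▓▓▓▓▒
      │0                     ┃─────┃▓░▓▒▓ ░ 
━━━━━━━━━━━━━━━━━━━━━━━━━━━━━┛08-01┃█  ▓██▓▒
         ┃Pending │7.8  │2024-09-24┃░█▓▒█ █▒
         ┃Closed  │4.6  │2024-03-09┃▓▓░▒░▓▒▒
         ┃Pending │8.1  │2024-09-17┃━━━━━━━━
         ┗━━━━━━━━━━━━━━━━━━━━━━━━━┛        
                                            
                                            
                                            


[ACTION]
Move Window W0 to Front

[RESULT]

                                            
                                            
━━━━━━━━━━━━━━━━━━━━━━━━━━━━━┓              
ris                          ┃    ┏━━━━━━━━━
─────────────────────────────┨    ┃ ImageVie
      │Next:                 ┃    ┠─────────
      │▓▓                    ┃    ┃▒▓▒  █▒▓ 
      │▓▓                    ┃    ┃▓▒██▒░░██
      │                      ┃━━━━┃  █░ █░▓█
      │                      ┃    ┃░▓█░█▓ ▓█
      │                      ┃────┃░█░░▓ ██▓
      │Score:                ┃    ┃█▓░▒▓▓▓▓▒
      │0                     ┃────┃█▓░▓▒▓ ░ 
━━━━━━━━━━━━━━━━━━━━━━━━━━━━━┛08-0┃░█  ▓██▓▒
         ┃Pending │7.8  │2024-09-2┃▓░█▓▒█ █▒
         ┃Closed  │4.6  │2024-03-0┃▓▓▓░▒░▓▒▒
         ┃Pending │8.1  │2024-09-1┗━━━━━━━━━
         ┗━━━━━━━━━━━━━━━━━━━━━━━━━┛        
                                            
                                            
                                            


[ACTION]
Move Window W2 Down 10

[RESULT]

                                            
                                            
━━━━━━━━━━━━━━━━━━━━━━━━━━━━━┓              
ris                          ┃    ┏━━━━━━━━━
─────────────────────────────┨    ┃ ImageVie
      │Next:                 ┃    ┠─────────
      │▓▓                    ┃    ┃▒▓▒  █▒▓ 
      │▓▓                    ┃    ┃▓▒██▒░░██
      │                      ┃    ┃  █░ █░▓█
      │                      ┃    ┃░▓█░█▓ ▓█
      │                      ┃    ┃░█░░▓ ██▓
      │Score:                ┃━━━━┃█▓░▒▓▓▓▓▒
      │0                     ┃    ┃█▓░▓▒▓ ░ 
━━━━━━━━━━━━━━━━━━━━━━━━━━━━━┛────┃░█  ▓██▓▒
         ┃Status  │Score│Date     ┃▓░█▓▒█ █▒
         ┃────────┼─────┼─────────┃▓▓▓░▒░▓▒▒
         ┃Inactive│23.4 │2024-08-0┗━━━━━━━━━
         ┃Pending │7.8  │2024-09-24┃        
         ┃Closed  │4.6  │2024-03-09┃        
         ┃Pending │8.1  │2024-09-17┃        
         ┗━━━━━━━━━━━━━━━━━━━━━━━━━┛        


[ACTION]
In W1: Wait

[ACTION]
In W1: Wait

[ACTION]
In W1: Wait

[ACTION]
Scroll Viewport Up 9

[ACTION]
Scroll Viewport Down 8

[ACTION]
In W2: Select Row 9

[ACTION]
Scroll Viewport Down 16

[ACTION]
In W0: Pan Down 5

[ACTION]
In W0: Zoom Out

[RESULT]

                                            
                                            
━━━━━━━━━━━━━━━━━━━━━━━━━━━━━┓              
ris                          ┃    ┏━━━━━━━━━
─────────────────────────────┨    ┃ ImageVie
      │Next:                 ┃    ┠─────────
      │▓▓                    ┃    ┃█▓░▒▓▓▓▓▒
      │▓▓                    ┃    ┃█▓░▓▒▓ ░ 
      │                      ┃    ┃░█  ▓██▓▒
      │                      ┃    ┃▓░█▓▒█ █▒
      │                      ┃    ┃▓▓▓░▒░▓▒▒
      │Score:                ┃━━━━┃  ░█▒█░ ▓
      │0                     ┃    ┃▓██▒░▒▒ █
━━━━━━━━━━━━━━━━━━━━━━━━━━━━━┛────┃▒ ▓▒▒░▒█ 
         ┃Status  │Score│Date     ┃░█▓▓▒█▒█ 
         ┃────────┼─────┼─────────┃░▒▓▓░░░ █
         ┃Inactive│23.4 │2024-08-0┗━━━━━━━━━
         ┃Pending │7.8  │2024-09-24┃        
         ┃Closed  │4.6  │2024-03-09┃        
         ┃Pending │8.1  │2024-09-17┃        
         ┗━━━━━━━━━━━━━━━━━━━━━━━━━┛        


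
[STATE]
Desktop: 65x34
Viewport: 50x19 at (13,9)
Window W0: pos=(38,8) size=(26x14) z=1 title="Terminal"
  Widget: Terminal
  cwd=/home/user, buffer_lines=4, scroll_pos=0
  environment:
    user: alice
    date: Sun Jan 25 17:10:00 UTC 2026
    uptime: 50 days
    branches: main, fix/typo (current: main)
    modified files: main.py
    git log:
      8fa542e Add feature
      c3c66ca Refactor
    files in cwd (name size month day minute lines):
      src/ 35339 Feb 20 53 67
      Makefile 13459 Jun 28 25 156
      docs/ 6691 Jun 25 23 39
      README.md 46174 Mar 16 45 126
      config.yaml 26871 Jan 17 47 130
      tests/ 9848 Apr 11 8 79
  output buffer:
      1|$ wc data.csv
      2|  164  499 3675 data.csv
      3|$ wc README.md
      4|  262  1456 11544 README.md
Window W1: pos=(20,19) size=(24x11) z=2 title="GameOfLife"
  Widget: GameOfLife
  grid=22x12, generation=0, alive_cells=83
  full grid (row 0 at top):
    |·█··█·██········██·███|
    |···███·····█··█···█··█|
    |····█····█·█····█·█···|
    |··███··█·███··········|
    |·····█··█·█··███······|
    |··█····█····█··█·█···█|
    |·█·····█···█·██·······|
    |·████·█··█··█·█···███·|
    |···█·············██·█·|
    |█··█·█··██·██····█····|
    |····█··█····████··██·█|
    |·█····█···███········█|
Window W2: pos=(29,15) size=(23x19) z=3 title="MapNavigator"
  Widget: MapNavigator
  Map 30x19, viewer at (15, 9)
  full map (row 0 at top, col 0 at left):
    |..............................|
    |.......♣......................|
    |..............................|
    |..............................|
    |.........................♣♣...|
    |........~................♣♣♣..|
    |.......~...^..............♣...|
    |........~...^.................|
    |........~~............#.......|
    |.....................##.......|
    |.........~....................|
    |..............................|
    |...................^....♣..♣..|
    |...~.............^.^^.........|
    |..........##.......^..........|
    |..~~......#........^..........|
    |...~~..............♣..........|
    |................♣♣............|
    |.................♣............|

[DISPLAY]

                         ┃ Terminal               
                         ┠────────────────────────
                         ┃$ wc data.csv           
                         ┃  164  499 3675 data.csv
                         ┃$ wc README.md          
                         ┃  262  1456 11544 README
                ┏━━━━━━━━━━━━━━━━━━━━━┓           
                ┃ MapNavigator        ┃           
                ┠─────────────────────┨           
                ┃.....................┃           
       ┏━━━━━━━━┃.....................┃           
       ┃ GameOfL┃....................♣┃           
       ┠────────┃...~................♣┃━━━━━━━━━━━
       ┃Gen: 0  ┃..~...^..............┃           
       ┃··███··█┃...~...^.............┃           
       ┃·····█··┃...~~............#...┃           
       ┃··█····█┃..........@.....##...┃           
       ┃·█·····█┃....~................┃           
       ┃·████·█·┃.....................┃           


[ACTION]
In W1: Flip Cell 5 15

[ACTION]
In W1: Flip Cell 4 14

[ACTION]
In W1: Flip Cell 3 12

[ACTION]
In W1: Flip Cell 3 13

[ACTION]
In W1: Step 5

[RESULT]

                         ┃ Terminal               
                         ┠────────────────────────
                         ┃$ wc data.csv           
                         ┃  164  499 3675 data.csv
                         ┃$ wc README.md          
                         ┃  262  1456 11544 README
                ┏━━━━━━━━━━━━━━━━━━━━━┓           
                ┃ MapNavigator        ┃           
                ┠─────────────────────┨           
                ┃.....................┃           
       ┏━━━━━━━━┃.....................┃           
       ┃ GameOfL┃....................♣┃           
       ┠────────┃...~................♣┃━━━━━━━━━━━
       ┃Gen: 5  ┃..~...^..............┃           
       ┃·█···███┃...~...^.............┃           
       ┃··█·····┃...~~............#...┃           
       ┃··██·███┃..........@.....##...┃           
       ┃·█·████·┃....~................┃           
       ┃·███···█┃.....................┃           


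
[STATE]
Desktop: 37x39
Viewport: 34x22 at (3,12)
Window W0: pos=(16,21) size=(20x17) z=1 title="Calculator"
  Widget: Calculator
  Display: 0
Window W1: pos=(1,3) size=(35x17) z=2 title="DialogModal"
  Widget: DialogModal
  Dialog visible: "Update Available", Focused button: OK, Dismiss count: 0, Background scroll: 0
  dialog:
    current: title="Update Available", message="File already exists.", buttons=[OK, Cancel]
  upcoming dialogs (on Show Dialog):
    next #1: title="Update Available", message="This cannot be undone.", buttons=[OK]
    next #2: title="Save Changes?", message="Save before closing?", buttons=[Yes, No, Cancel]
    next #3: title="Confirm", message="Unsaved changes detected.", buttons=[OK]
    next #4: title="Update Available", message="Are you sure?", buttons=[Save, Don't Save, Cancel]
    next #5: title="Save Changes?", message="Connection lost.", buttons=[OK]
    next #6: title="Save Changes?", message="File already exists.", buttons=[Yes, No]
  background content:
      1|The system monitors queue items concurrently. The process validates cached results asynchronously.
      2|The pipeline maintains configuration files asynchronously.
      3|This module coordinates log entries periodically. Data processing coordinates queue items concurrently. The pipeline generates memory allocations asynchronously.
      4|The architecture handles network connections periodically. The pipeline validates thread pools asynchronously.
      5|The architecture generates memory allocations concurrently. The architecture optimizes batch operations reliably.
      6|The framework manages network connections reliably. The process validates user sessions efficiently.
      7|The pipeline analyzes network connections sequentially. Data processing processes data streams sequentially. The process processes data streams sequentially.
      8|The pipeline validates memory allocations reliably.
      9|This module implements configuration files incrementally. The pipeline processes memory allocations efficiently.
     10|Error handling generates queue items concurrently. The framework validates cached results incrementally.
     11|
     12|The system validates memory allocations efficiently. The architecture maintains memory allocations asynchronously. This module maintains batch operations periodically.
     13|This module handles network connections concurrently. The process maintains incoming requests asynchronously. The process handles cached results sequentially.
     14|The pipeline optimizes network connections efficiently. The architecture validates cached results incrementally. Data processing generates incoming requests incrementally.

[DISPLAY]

he │ File already exists. │k con┃ 
he │    [OK]  Cancel      │y all┃ 
his└──────────────────────┘gurat┃ 
rror handling generates queue it┃ 
                                ┃ 
he system validates memory alloc┃ 
his module handles network conne┃ 
━━━━━━━━━━━━━━━━━━━━━━━━━━━━━━━━┛ 
                                  
             ┏━━━━━━━━━━━━━━━━━━┓ 
             ┃ Calculator       ┃ 
             ┠──────────────────┨ 
             ┃                 0┃ 
             ┃┌───┬───┬───┬───┐ ┃ 
             ┃│ 7 │ 8 │ 9 │ ÷ │ ┃ 
             ┃├───┼───┼───┼───┤ ┃ 
             ┃│ 4 │ 5 │ 6 │ × │ ┃ 
             ┃├───┼───┼───┼───┤ ┃ 
             ┃│ 1 │ 2 │ 3 │ - │ ┃ 
             ┃├───┼───┼───┼───┤ ┃ 
             ┃│ 0 │ . │ = │ + │ ┃ 
             ┃├───┼───┼───┼───┤ ┃ 


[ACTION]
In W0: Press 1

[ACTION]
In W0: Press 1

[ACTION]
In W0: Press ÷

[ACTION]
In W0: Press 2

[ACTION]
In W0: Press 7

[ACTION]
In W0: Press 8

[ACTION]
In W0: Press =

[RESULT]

he │ File already exists. │k con┃ 
he │    [OK]  Cancel      │y all┃ 
his└──────────────────────┘gurat┃ 
rror handling generates queue it┃ 
                                ┃ 
he system validates memory alloc┃ 
his module handles network conne┃ 
━━━━━━━━━━━━━━━━━━━━━━━━━━━━━━━━┛ 
                                  
             ┏━━━━━━━━━━━━━━━━━━┓ 
             ┃ Calculator       ┃ 
             ┠──────────────────┨ 
             ┃     0.03956834532┃ 
             ┃┌───┬───┬───┬───┐ ┃ 
             ┃│ 7 │ 8 │ 9 │ ÷ │ ┃ 
             ┃├───┼───┼───┼───┤ ┃ 
             ┃│ 4 │ 5 │ 6 │ × │ ┃ 
             ┃├───┼───┼───┼───┤ ┃ 
             ┃│ 1 │ 2 │ 3 │ - │ ┃ 
             ┃├───┼───┼───┼───┤ ┃ 
             ┃│ 0 │ . │ = │ + │ ┃ 
             ┃├───┼───┼───┼───┤ ┃ 
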